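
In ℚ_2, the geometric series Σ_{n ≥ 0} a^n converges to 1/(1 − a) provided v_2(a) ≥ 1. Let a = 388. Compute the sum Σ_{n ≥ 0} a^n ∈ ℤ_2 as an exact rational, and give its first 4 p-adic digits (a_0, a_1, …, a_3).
Σ a^n = 1/(1 − a) = -1/387;  first 4 digits = (1, 0, 1, 0)

v_2(a) = 2 ≥ 1, so the series converges in ℤ_2 to 1/(1 − a) = 1/(1 − 388) = -1/387. Expand this rational in ℤ_2: compute digits iteratively via d_i = x_i mod 2, x_{i+1} = (x_i − d_i)/2. The first 4 digits are (1, 0, 1, 0).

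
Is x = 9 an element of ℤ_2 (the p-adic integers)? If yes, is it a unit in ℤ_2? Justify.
x ∈ ℤ_2^× (unit); v_2(x) = 0

ℤ_2 = {x ∈ ℚ_2 : v_2(x) ≥ 0} and ℤ_2^× = {x ∈ ℤ_2 : v_2(x) = 0}. Here v_2(9) = v_2(num) − v_2(den) = 0; compare against these criteria.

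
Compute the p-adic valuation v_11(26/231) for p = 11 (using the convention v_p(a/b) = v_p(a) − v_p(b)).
v_11(26/231) = -1

Factor powers of 11 from the numerator and denominator of the reduced fraction: 26 = 11^0 · 26 and 231 = 11^1 · 21. Apply v_p(a/b) = v_p(a) − v_p(b): v_11(26/231) = 0 − 1 = -1.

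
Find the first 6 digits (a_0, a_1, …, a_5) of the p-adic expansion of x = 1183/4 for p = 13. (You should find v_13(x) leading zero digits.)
(a_0, …, a_5) = (0, 0, 5, 3, 3, 3)

v_13(1183/4) = 2, so a_0 = ... = a_1 = 0. Factor out: x = 13^2 · u with u = 7/4 a unit in ℤ_13. Expand u iteratively via a_{v+i} = u_i mod 13, u_{i+1} = (u_i − a_{v+i})/13:
  u_0 = 7/4;  a_2 = 5;  u_1 = (u_0 − 5)/13 = -1/4
  u_1 = -1/4;  a_3 = 3;  u_2 = (u_1 − 3)/13 = -1/4
  u_2 = -1/4;  a_4 = 3;  u_3 = (u_2 − 3)/13 = -1/4
  u_3 = -1/4;  a_5 = 3;  u_4 = (u_3 − 3)/13 = -1/4
Digits: (0, 0, 5, 3, 3, 3).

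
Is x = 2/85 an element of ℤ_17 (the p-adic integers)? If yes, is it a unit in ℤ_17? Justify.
x ∉ ℤ_17 (v_17(x) = -1 < 0)

ℤ_17 = {x ∈ ℚ_17 : v_17(x) ≥ 0} and ℤ_17^× = {x ∈ ℤ_17 : v_17(x) = 0}. Here v_17(2/85) = v_17(num) − v_17(den) = -1; compare against these criteria.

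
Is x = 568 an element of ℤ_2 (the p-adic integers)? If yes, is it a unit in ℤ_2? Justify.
x ∈ ℤ_2 but not a unit; v_2(x) = 3 > 0

ℤ_2 = {x ∈ ℚ_2 : v_2(x) ≥ 0} and ℤ_2^× = {x ∈ ℤ_2 : v_2(x) = 0}. Here v_2(568) = v_2(num) − v_2(den) = 3; compare against these criteria.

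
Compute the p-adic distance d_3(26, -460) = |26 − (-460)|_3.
d_3(26, -460) = 1/243

Step 1 — x − y = 26 − (-460) = 486. Step 2 — v_3(486) = 5 (factor: 486 = (3^5 · 2); the sign does not affect v_p). Step 3 — |x − y|_3 = 3^{-5} = 1/243.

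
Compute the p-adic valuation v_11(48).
v_11(48) = 0

v_11(n) is the largest exponent k such that 11^k divides n. Factor out: 48 = 11^0 · 48. (Sign doesn't affect v_p.) So v_11(48) = 0.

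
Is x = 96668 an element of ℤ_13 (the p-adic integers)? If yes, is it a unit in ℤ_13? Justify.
x ∈ ℤ_13 but not a unit; v_13(x) = 3 > 0

ℤ_13 = {x ∈ ℚ_13 : v_13(x) ≥ 0} and ℤ_13^× = {x ∈ ℤ_13 : v_13(x) = 0}. Here v_13(96668) = v_13(num) − v_13(den) = 3; compare against these criteria.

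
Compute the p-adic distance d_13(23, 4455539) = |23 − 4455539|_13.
d_13(23, 4455539) = 1/371293

Step 1 — x − y = 23 − 4455539 = -4455516. Step 2 — v_13(-4455516) = 5 (factor: -4455516 = −(13^5 · 12); the sign does not affect v_p). Step 3 — |x − y|_13 = 13^{-5} = 1/371293.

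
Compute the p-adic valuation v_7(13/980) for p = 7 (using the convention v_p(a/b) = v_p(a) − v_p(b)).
v_7(13/980) = -2

Factor powers of 7 from the numerator and denominator of the reduced fraction: 13 = 7^0 · 13 and 980 = 7^2 · 20. Apply v_p(a/b) = v_p(a) − v_p(b): v_7(13/980) = 0 − 2 = -2.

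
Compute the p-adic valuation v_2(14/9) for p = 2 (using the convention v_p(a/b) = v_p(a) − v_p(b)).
v_2(14/9) = 1

Factor powers of 2 from the numerator and denominator of the reduced fraction: 14 = 2^1 · 7 and 9 = 2^0 · 9. Apply v_p(a/b) = v_p(a) − v_p(b): v_2(14/9) = 1 − 0 = 1.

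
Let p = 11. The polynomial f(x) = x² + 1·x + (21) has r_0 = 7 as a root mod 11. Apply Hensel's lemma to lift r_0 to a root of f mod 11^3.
r_2 = 260 (mod 1331)

Hensel: r_{i+1} = r_i − f(r_i)·(f′(r_i))^{-1} mod 11^{i+2}, f′(x) = 2x + 1. Iterate:
  r_0 = 7 (mod 11)
  r_1 = 18 (mod 121)
  r_2 = 260 (mod 1331)
Final: r = 260 satisfies f(r) ≡ 0 mod 11^3.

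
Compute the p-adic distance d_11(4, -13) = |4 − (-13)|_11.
d_11(4, -13) = 1

Step 1 — x − y = 4 − (-13) = 17. Step 2 — v_11(17) = 0 (factor: 17 = (11^0 · 17); the sign does not affect v_p). Step 3 — |x − y|_11 = 11^{0} = 1.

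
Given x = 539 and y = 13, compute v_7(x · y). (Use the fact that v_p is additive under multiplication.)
v_7(7007) = 2

v_p(x) = 2 (factor: 539 = 7^2 · 11); v_p(y) = 0 (factor: 13 = 7^0 · 13). Additivity: v_p(xy) = v_p(x) + v_p(y) = 2 + 0 = 2. (Direct check: xy = 7007 = 7^2 · (143).)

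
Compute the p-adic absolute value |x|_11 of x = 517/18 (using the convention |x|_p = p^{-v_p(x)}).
|517/18|_11 = 1/11

Step 1 — compute v_11(x) by factoring powers of 11 out of the numerator and denominator: v_11(517/18) = 1. Step 2 — apply |x|_p = p^{-v_p(x)} = 11^{-1} = 1/11.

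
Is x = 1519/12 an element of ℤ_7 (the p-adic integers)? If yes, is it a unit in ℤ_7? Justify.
x ∈ ℤ_7 but not a unit; v_7(x) = 2 > 0

ℤ_7 = {x ∈ ℚ_7 : v_7(x) ≥ 0} and ℤ_7^× = {x ∈ ℤ_7 : v_7(x) = 0}. Here v_7(1519/12) = v_7(num) − v_7(den) = 2; compare against these criteria.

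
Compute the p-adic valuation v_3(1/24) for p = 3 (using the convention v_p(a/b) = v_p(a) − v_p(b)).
v_3(1/24) = -1

Factor powers of 3 from the numerator and denominator of the reduced fraction: 1 = 3^0 · 1 and 24 = 3^1 · 8. Apply v_p(a/b) = v_p(a) − v_p(b): v_3(1/24) = 0 − 1 = -1.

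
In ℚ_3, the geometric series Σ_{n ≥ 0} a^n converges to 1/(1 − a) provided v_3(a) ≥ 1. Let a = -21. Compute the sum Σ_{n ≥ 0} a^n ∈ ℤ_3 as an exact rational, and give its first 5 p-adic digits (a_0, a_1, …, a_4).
Σ a^n = 1/(1 − a) = 1/22;  first 5 digits = (1, 2, 1, 2, 2)

v_3(a) = 1 ≥ 1, so the series converges in ℤ_3 to 1/(1 − a) = 1/(1 − (-21)) = 1/22. Expand this rational in ℤ_3: compute digits iteratively via d_i = x_i mod 3, x_{i+1} = (x_i − d_i)/3. The first 5 digits are (1, 2, 1, 2, 2).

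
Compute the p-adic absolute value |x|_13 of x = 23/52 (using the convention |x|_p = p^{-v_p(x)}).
|23/52|_13 = 13

Step 1 — compute v_13(x) by factoring powers of 13 out of the numerator and denominator: v_13(23/52) = -1. Step 2 — apply |x|_p = p^{-v_p(x)} = 13^{1} = 13.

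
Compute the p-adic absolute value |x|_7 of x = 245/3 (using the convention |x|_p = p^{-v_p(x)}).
|245/3|_7 = 1/49

Step 1 — compute v_7(x) by factoring powers of 7 out of the numerator and denominator: v_7(245/3) = 2. Step 2 — apply |x|_p = p^{-v_p(x)} = 7^{-2} = 1/49.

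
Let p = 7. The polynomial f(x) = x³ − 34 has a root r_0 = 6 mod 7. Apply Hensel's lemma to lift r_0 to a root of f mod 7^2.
r_1 = 27 (mod 49)

Hensel: r_{i+1} = r_i − f(r_i)/f′(r_i) mod 7^{i+2}, where f′(x) = 3x². Iterate:
  r_0 = 6 (mod 7)
  r_1 = 27 (mod 49)
Final: r = 27 with f(r) ≡ 0 mod 7^2.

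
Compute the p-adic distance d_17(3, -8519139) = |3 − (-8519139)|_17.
d_17(3, -8519139) = 1/1419857

Step 1 — x − y = 3 − (-8519139) = 8519142. Step 2 — v_17(8519142) = 5 (factor: 8519142 = (17^5 · 6); the sign does not affect v_p). Step 3 — |x − y|_17 = 17^{-5} = 1/1419857.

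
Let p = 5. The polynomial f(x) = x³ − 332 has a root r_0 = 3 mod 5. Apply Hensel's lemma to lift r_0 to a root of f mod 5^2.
r_1 = 18 (mod 25)

Hensel: r_{i+1} = r_i − f(r_i)/f′(r_i) mod 5^{i+2}, where f′(x) = 3x². Iterate:
  r_0 = 3 (mod 5)
  r_1 = 18 (mod 25)
Final: r = 18 with f(r) ≡ 0 mod 5^2.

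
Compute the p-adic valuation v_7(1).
v_7(1) = 0

v_7(n) is the largest exponent k such that 7^k divides n. Factor out: 1 = 7^0 · 1. (Sign doesn't affect v_p.) So v_7(1) = 0.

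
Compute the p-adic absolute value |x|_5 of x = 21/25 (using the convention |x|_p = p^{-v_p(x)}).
|21/25|_5 = 25

Step 1 — compute v_5(x) by factoring powers of 5 out of the numerator and denominator: v_5(21/25) = -2. Step 2 — apply |x|_p = p^{-v_p(x)} = 5^{2} = 25.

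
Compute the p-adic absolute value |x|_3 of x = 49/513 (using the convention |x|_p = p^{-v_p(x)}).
|49/513|_3 = 27

Step 1 — compute v_3(x) by factoring powers of 3 out of the numerator and denominator: v_3(49/513) = -3. Step 2 — apply |x|_p = p^{-v_p(x)} = 3^{3} = 27.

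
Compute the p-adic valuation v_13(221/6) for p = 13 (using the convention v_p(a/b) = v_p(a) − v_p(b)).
v_13(221/6) = 1

Factor powers of 13 from the numerator and denominator of the reduced fraction: 221 = 13^1 · 17 and 6 = 13^0 · 6. Apply v_p(a/b) = v_p(a) − v_p(b): v_13(221/6) = 1 − 0 = 1.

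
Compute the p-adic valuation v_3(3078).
v_3(3078) = 4

v_3(n) is the largest exponent k such that 3^k divides n. Factor out: 3078 = 3^4 · 38. (Sign doesn't affect v_p.) So v_3(3078) = 4.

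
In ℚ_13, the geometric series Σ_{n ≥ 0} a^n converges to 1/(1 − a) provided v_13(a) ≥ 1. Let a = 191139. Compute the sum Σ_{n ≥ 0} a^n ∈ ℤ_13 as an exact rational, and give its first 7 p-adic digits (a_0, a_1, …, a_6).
Σ a^n = 1/(1 − a) = -1/191138;  first 7 digits = (1, 0, 0, 9, 6, 0, 3)

v_13(a) = 3 ≥ 1, so the series converges in ℤ_13 to 1/(1 − a) = 1/(1 − 191139) = -1/191138. Expand this rational in ℤ_13: compute digits iteratively via d_i = x_i mod 13, x_{i+1} = (x_i − d_i)/13. The first 7 digits are (1, 0, 0, 9, 6, 0, 3).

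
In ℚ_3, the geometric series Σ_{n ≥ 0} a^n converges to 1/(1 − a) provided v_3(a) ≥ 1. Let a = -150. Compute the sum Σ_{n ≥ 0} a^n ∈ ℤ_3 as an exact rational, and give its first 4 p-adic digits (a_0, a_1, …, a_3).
Σ a^n = 1/(1 − a) = 1/151;  first 4 digits = (1, 1, 2, 0)

v_3(a) = 1 ≥ 1, so the series converges in ℤ_3 to 1/(1 − a) = 1/(1 − (-150)) = 1/151. Expand this rational in ℤ_3: compute digits iteratively via d_i = x_i mod 3, x_{i+1} = (x_i − d_i)/3. The first 4 digits are (1, 1, 2, 0).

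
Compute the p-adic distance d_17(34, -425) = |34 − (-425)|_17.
d_17(34, -425) = 1/17

Step 1 — x − y = 34 − (-425) = 459. Step 2 — v_17(459) = 1 (factor: 459 = (17^1 · 27); the sign does not affect v_p). Step 3 — |x − y|_17 = 17^{-1} = 1/17.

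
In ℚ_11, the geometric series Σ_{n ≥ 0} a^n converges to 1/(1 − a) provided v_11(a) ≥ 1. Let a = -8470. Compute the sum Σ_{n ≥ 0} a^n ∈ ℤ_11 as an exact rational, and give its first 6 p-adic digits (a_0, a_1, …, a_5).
Σ a^n = 1/(1 − a) = 1/8471;  first 6 digits = (1, 0, 7, 4, 4, 5)

v_11(a) = 2 ≥ 1, so the series converges in ℤ_11 to 1/(1 − a) = 1/(1 − (-8470)) = 1/8471. Expand this rational in ℤ_11: compute digits iteratively via d_i = x_i mod 11, x_{i+1} = (x_i − d_i)/11. The first 6 digits are (1, 0, 7, 4, 4, 5).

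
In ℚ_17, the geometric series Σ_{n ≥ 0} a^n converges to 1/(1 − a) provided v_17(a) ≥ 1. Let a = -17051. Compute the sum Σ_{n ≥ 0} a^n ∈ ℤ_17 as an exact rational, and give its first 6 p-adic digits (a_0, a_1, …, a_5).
Σ a^n = 1/(1 − a) = 1/17052;  first 6 digits = (1, 0, 9, 13, 12, 0)

v_17(a) = 2 ≥ 1, so the series converges in ℤ_17 to 1/(1 − a) = 1/(1 − (-17051)) = 1/17052. Expand this rational in ℤ_17: compute digits iteratively via d_i = x_i mod 17, x_{i+1} = (x_i − d_i)/17. The first 6 digits are (1, 0, 9, 13, 12, 0).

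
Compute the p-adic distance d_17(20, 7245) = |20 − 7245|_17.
d_17(20, 7245) = 1/289

Step 1 — x − y = 20 − 7245 = -7225. Step 2 — v_17(-7225) = 2 (factor: -7225 = −(17^2 · 25); the sign does not affect v_p). Step 3 — |x − y|_17 = 17^{-2} = 1/289.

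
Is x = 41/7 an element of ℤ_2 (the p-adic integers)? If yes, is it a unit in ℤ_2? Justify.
x ∈ ℤ_2^× (unit); v_2(x) = 0

ℤ_2 = {x ∈ ℚ_2 : v_2(x) ≥ 0} and ℤ_2^× = {x ∈ ℤ_2 : v_2(x) = 0}. Here v_2(41/7) = v_2(num) − v_2(den) = 0; compare against these criteria.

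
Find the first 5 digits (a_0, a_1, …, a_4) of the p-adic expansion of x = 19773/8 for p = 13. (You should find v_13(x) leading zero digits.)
(a_0, …, a_4) = (0, 0, 0, 6, 11)

v_13(19773/8) = 3, so a_0 = ... = a_2 = 0. Factor out: x = 13^3 · u with u = 9/8 a unit in ℤ_13. Expand u iteratively via a_{v+i} = u_i mod 13, u_{i+1} = (u_i − a_{v+i})/13:
  u_0 = 9/8;  a_3 = 6;  u_1 = (u_0 − 6)/13 = -3/8
  u_1 = -3/8;  a_4 = 11;  u_2 = (u_1 − 11)/13 = -7/8
Digits: (0, 0, 0, 6, 11).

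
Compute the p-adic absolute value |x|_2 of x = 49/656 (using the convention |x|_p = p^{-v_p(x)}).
|49/656|_2 = 16

Step 1 — compute v_2(x) by factoring powers of 2 out of the numerator and denominator: v_2(49/656) = -4. Step 2 — apply |x|_p = p^{-v_p(x)} = 2^{4} = 16.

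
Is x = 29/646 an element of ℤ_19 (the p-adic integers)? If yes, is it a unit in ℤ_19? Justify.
x ∉ ℤ_19 (v_19(x) = -1 < 0)

ℤ_19 = {x ∈ ℚ_19 : v_19(x) ≥ 0} and ℤ_19^× = {x ∈ ℤ_19 : v_19(x) = 0}. Here v_19(29/646) = v_19(num) − v_19(den) = -1; compare against these criteria.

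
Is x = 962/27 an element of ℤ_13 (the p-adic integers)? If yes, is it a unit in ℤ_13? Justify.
x ∈ ℤ_13 but not a unit; v_13(x) = 1 > 0

ℤ_13 = {x ∈ ℚ_13 : v_13(x) ≥ 0} and ℤ_13^× = {x ∈ ℤ_13 : v_13(x) = 0}. Here v_13(962/27) = v_13(num) − v_13(den) = 1; compare against these criteria.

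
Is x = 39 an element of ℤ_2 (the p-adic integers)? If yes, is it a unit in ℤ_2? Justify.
x ∈ ℤ_2^× (unit); v_2(x) = 0

ℤ_2 = {x ∈ ℚ_2 : v_2(x) ≥ 0} and ℤ_2^× = {x ∈ ℤ_2 : v_2(x) = 0}. Here v_2(39) = v_2(num) − v_2(den) = 0; compare against these criteria.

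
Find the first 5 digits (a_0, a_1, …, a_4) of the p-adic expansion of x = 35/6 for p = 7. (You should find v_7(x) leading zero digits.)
(a_0, …, a_4) = (0, 2, 1, 1, 1)

v_7(35/6) = 1, so a_0 = ... = a_0 = 0. Factor out: x = 7^1 · u with u = 5/6 a unit in ℤ_7. Expand u iteratively via a_{v+i} = u_i mod 7, u_{i+1} = (u_i − a_{v+i})/7:
  u_0 = 5/6;  a_1 = 2;  u_1 = (u_0 − 2)/7 = -1/6
  u_1 = -1/6;  a_2 = 1;  u_2 = (u_1 − 1)/7 = -1/6
  u_2 = -1/6;  a_3 = 1;  u_3 = (u_2 − 1)/7 = -1/6
  u_3 = -1/6;  a_4 = 1;  u_4 = (u_3 − 1)/7 = -1/6
Digits: (0, 2, 1, 1, 1).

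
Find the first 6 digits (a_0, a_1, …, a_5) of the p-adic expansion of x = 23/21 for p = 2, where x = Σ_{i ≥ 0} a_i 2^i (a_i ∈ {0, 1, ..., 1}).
(a_0, …, a_5) = (1, 1, 0, 1, 1, 1)

v_2(23/21) = 0 (numerator and denominator both coprime to 2), so x ∈ ℤ_2^×. Compute digits iteratively via a_i = x_i mod 2, x_{i+1} = (x_i − a_i)/2, with x_0 = x:
  x_0 = 23/21;  a_0 = 1;  x_1 = (x_0 − 1)/2 = 1/21
  x_1 = 1/21;  a_1 = 1;  x_2 = (x_1 − 1)/2 = -10/21
  x_2 = -10/21;  a_2 = 0;  x_3 = (x_2 − 0)/2 = -5/21
  x_3 = -5/21;  a_3 = 1;  x_4 = (x_3 − 1)/2 = -13/21
  x_4 = -13/21;  a_4 = 1;  x_5 = (x_4 − 1)/2 = -17/21
  x_5 = -17/21;  a_5 = 1;  x_6 = (x_5 − 1)/2 = -19/21
Digits: (1, 1, 0, 1, 1, 1).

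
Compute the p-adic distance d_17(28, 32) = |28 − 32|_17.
d_17(28, 32) = 1

Step 1 — x − y = 28 − 32 = -4. Step 2 — v_17(-4) = 0 (factor: -4 = −(17^0 · 4); the sign does not affect v_p). Step 3 — |x − y|_17 = 17^{0} = 1.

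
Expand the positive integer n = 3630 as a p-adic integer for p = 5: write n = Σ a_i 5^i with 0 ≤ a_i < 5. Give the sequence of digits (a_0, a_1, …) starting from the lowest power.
(a_0, a_1, …) = (0, 1, 0, 4, 0, 1)

Repeated division by 5 gives the digits low-to-high: 3630 = 1·5^1 + 4·5^3 + 1·5^5. Digit sequence: (0, 1, 0, 4, 0, 1).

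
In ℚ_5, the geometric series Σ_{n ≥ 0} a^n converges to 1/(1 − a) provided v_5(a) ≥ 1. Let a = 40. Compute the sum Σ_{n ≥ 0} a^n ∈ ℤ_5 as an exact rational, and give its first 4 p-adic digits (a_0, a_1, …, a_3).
Σ a^n = 1/(1 − a) = -1/39;  first 4 digits = (1, 3, 0, 0)

v_5(a) = 1 ≥ 1, so the series converges in ℤ_5 to 1/(1 − a) = 1/(1 − 40) = -1/39. Expand this rational in ℤ_5: compute digits iteratively via d_i = x_i mod 5, x_{i+1} = (x_i − d_i)/5. The first 4 digits are (1, 3, 0, 0).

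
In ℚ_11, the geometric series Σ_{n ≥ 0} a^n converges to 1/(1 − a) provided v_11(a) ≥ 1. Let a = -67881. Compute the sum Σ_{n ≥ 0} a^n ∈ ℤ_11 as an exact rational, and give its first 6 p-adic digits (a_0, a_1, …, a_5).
Σ a^n = 1/(1 − a) = 1/67882;  first 6 digits = (1, 0, 0, 4, 6, 10)

v_11(a) = 3 ≥ 1, so the series converges in ℤ_11 to 1/(1 − a) = 1/(1 − (-67881)) = 1/67882. Expand this rational in ℤ_11: compute digits iteratively via d_i = x_i mod 11, x_{i+1} = (x_i − d_i)/11. The first 6 digits are (1, 0, 0, 4, 6, 10).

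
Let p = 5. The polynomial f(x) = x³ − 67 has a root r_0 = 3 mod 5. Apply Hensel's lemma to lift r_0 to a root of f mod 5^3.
r_2 = 98 (mod 125)

Hensel: r_{i+1} = r_i − f(r_i)/f′(r_i) mod 5^{i+2}, where f′(x) = 3x². Iterate:
  r_0 = 3 (mod 5)
  r_1 = 23 (mod 25)
  r_2 = 98 (mod 125)
Final: r = 98 with f(r) ≡ 0 mod 5^3.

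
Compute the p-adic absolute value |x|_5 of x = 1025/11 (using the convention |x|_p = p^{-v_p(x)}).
|1025/11|_5 = 1/25

Step 1 — compute v_5(x) by factoring powers of 5 out of the numerator and denominator: v_5(1025/11) = 2. Step 2 — apply |x|_p = p^{-v_p(x)} = 5^{-2} = 1/25.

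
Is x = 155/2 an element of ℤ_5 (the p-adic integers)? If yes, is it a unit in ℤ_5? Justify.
x ∈ ℤ_5 but not a unit; v_5(x) = 1 > 0

ℤ_5 = {x ∈ ℚ_5 : v_5(x) ≥ 0} and ℤ_5^× = {x ∈ ℤ_5 : v_5(x) = 0}. Here v_5(155/2) = v_5(num) − v_5(den) = 1; compare against these criteria.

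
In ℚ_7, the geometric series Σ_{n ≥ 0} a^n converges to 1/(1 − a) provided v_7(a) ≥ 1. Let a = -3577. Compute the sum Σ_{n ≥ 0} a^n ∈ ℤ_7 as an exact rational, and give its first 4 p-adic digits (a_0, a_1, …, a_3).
Σ a^n = 1/(1 − a) = 1/3578;  first 4 digits = (1, 0, 4, 3)

v_7(a) = 2 ≥ 1, so the series converges in ℤ_7 to 1/(1 − a) = 1/(1 − (-3577)) = 1/3578. Expand this rational in ℤ_7: compute digits iteratively via d_i = x_i mod 7, x_{i+1} = (x_i − d_i)/7. The first 4 digits are (1, 0, 4, 3).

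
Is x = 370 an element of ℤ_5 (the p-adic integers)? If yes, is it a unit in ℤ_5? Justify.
x ∈ ℤ_5 but not a unit; v_5(x) = 1 > 0

ℤ_5 = {x ∈ ℚ_5 : v_5(x) ≥ 0} and ℤ_5^× = {x ∈ ℤ_5 : v_5(x) = 0}. Here v_5(370) = v_5(num) − v_5(den) = 1; compare against these criteria.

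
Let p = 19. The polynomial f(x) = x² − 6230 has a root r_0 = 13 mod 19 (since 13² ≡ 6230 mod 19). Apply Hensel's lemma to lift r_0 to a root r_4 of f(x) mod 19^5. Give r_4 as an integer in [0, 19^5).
r_4 = 203142 (mod 2476099)

Hensel's recurrence: r_{i+1} = r_i − f(r_i)·(f′(r_i))^{-1} mod 19^{i+2}, with f′(x) = 2x. Iterate:
  r_0 = 13 (mod 19)
  r_1 = 260 (mod 361)
  r_2 = 4231 (mod 6859)
  r_3 = 72821 (mod 130321)
  r_4 = 203142 (mod 2476099)
Final: r_4 = 203142, and one checks f(r_4) ≡ 0 mod 19^5.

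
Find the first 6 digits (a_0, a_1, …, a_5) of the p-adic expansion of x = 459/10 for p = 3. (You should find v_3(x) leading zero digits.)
(a_0, …, a_5) = (0, 0, 0, 2, 2, 2)

v_3(459/10) = 3, so a_0 = ... = a_2 = 0. Factor out: x = 3^3 · u with u = 17/10 a unit in ℤ_3. Expand u iteratively via a_{v+i} = u_i mod 3, u_{i+1} = (u_i − a_{v+i})/3:
  u_0 = 17/10;  a_3 = 2;  u_1 = (u_0 − 2)/3 = -1/10
  u_1 = -1/10;  a_4 = 2;  u_2 = (u_1 − 2)/3 = -7/10
  u_2 = -7/10;  a_5 = 2;  u_3 = (u_2 − 2)/3 = -9/10
Digits: (0, 0, 0, 2, 2, 2).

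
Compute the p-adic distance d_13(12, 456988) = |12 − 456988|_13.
d_13(12, 456988) = 1/28561

Step 1 — x − y = 12 − 456988 = -456976. Step 2 — v_13(-456976) = 4 (factor: -456976 = −(13^4 · 16); the sign does not affect v_p). Step 3 — |x − y|_13 = 13^{-4} = 1/28561.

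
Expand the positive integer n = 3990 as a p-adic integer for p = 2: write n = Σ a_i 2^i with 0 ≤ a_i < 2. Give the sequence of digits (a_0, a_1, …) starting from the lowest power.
(a_0, a_1, …) = (0, 1, 1, 0, 1, 0, 0, 1, 1, 1, 1, 1)

Repeated division by 2 gives the digits low-to-high: 3990 = 1·2^1 + 1·2^2 + 1·2^4 + 1·2^7 + 1·2^8 + 1·2^9 + 1·2^10 + 1·2^11. Digit sequence: (0, 1, 1, 0, 1, 0, 0, 1, 1, 1, 1, 1).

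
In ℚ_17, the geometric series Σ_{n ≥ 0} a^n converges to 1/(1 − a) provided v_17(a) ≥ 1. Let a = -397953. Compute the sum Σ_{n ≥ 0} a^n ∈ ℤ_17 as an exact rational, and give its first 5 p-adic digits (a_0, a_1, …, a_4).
Σ a^n = 1/(1 − a) = 1/397954;  first 5 digits = (1, 0, 0, 4, 12)

v_17(a) = 3 ≥ 1, so the series converges in ℤ_17 to 1/(1 − a) = 1/(1 − (-397953)) = 1/397954. Expand this rational in ℤ_17: compute digits iteratively via d_i = x_i mod 17, x_{i+1} = (x_i − d_i)/17. The first 5 digits are (1, 0, 0, 4, 12).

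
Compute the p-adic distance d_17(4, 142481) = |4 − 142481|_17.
d_17(4, 142481) = 1/4913

Step 1 — x − y = 4 − 142481 = -142477. Step 2 — v_17(-142477) = 3 (factor: -142477 = −(17^3 · 29); the sign does not affect v_p). Step 3 — |x − y|_17 = 17^{-3} = 1/4913.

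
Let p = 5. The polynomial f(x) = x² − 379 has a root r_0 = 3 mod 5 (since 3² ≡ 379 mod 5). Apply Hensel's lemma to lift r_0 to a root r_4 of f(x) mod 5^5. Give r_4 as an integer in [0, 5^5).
r_4 = 2248 (mod 3125)

Hensel's recurrence: r_{i+1} = r_i − f(r_i)·(f′(r_i))^{-1} mod 5^{i+2}, with f′(x) = 2x. Iterate:
  r_0 = 3 (mod 5)
  r_1 = 23 (mod 25)
  r_2 = 123 (mod 125)
  r_3 = 373 (mod 625)
  r_4 = 2248 (mod 3125)
Final: r_4 = 2248, and one checks f(r_4) ≡ 0 mod 5^5.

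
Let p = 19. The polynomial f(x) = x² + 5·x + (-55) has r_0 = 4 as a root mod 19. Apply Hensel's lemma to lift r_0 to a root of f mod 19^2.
r_1 = 61 (mod 361)

Hensel: r_{i+1} = r_i − f(r_i)·(f′(r_i))^{-1} mod 19^{i+2}, f′(x) = 2x + 5. Iterate:
  r_0 = 4 (mod 19)
  r_1 = 61 (mod 361)
Final: r = 61 satisfies f(r) ≡ 0 mod 19^2.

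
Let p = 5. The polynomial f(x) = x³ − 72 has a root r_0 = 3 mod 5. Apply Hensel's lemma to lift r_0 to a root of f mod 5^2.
r_1 = 13 (mod 25)

Hensel: r_{i+1} = r_i − f(r_i)/f′(r_i) mod 5^{i+2}, where f′(x) = 3x². Iterate:
  r_0 = 3 (mod 5)
  r_1 = 13 (mod 25)
Final: r = 13 with f(r) ≡ 0 mod 5^2.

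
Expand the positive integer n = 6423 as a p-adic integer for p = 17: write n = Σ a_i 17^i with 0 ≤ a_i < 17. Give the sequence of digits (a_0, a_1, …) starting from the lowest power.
(a_0, a_1, …) = (14, 3, 5, 1)

Repeated division by 17 gives the digits low-to-high: 6423 = 14 + 3·17^1 + 5·17^2 + 1·17^3. Digit sequence: (14, 3, 5, 1).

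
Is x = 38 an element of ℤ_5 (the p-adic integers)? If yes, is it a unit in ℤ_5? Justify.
x ∈ ℤ_5^× (unit); v_5(x) = 0

ℤ_5 = {x ∈ ℚ_5 : v_5(x) ≥ 0} and ℤ_5^× = {x ∈ ℤ_5 : v_5(x) = 0}. Here v_5(38) = v_5(num) − v_5(den) = 0; compare against these criteria.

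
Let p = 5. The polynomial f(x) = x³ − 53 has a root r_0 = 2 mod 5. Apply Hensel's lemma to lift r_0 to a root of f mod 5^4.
r_3 = 487 (mod 625)

Hensel: r_{i+1} = r_i − f(r_i)/f′(r_i) mod 5^{i+2}, where f′(x) = 3x². Iterate:
  r_0 = 2 (mod 5)
  r_1 = 12 (mod 25)
  r_2 = 112 (mod 125)
  r_3 = 487 (mod 625)
Final: r = 487 with f(r) ≡ 0 mod 5^4.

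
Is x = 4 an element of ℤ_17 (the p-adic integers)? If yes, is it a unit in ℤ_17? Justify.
x ∈ ℤ_17^× (unit); v_17(x) = 0

ℤ_17 = {x ∈ ℚ_17 : v_17(x) ≥ 0} and ℤ_17^× = {x ∈ ℤ_17 : v_17(x) = 0}. Here v_17(4) = v_17(num) − v_17(den) = 0; compare against these criteria.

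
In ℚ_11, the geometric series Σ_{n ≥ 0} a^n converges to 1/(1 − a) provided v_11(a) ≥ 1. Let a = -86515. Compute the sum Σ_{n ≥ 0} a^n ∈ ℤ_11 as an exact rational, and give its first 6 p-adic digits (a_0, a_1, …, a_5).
Σ a^n = 1/(1 − a) = 1/86516;  first 6 digits = (1, 0, 0, 1, 5, 10)

v_11(a) = 3 ≥ 1, so the series converges in ℤ_11 to 1/(1 − a) = 1/(1 − (-86515)) = 1/86516. Expand this rational in ℤ_11: compute digits iteratively via d_i = x_i mod 11, x_{i+1} = (x_i − d_i)/11. The first 6 digits are (1, 0, 0, 1, 5, 10).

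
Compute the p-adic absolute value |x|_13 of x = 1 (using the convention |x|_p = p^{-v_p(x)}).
|1|_13 = 1

Step 1 — compute v_13(x) by factoring powers of 13 out of the numerator and denominator: v_13(1) = 0. Step 2 — apply |x|_p = p^{-v_p(x)} = 13^{0} = 1.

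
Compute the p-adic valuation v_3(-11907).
v_3(-11907) = 5

v_3(n) is the largest exponent k such that 3^k divides n. Factor out: -11907 = -3^5 · 49. (Sign doesn't affect v_p.) So v_3(-11907) = 5.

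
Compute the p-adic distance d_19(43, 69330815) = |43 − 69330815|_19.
d_19(43, 69330815) = 1/2476099

Step 1 — x − y = 43 − 69330815 = -69330772. Step 2 — v_19(-69330772) = 5 (factor: -69330772 = −(19^5 · 28); the sign does not affect v_p). Step 3 — |x − y|_19 = 19^{-5} = 1/2476099.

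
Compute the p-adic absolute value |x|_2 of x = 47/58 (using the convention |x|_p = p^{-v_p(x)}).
|47/58|_2 = 2

Step 1 — compute v_2(x) by factoring powers of 2 out of the numerator and denominator: v_2(47/58) = -1. Step 2 — apply |x|_p = p^{-v_p(x)} = 2^{1} = 2.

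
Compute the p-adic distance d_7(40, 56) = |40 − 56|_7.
d_7(40, 56) = 1

Step 1 — x − y = 40 − 56 = -16. Step 2 — v_7(-16) = 0 (factor: -16 = −(7^0 · 16); the sign does not affect v_p). Step 3 — |x − y|_7 = 7^{0} = 1.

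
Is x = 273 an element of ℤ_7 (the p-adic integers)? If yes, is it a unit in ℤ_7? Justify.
x ∈ ℤ_7 but not a unit; v_7(x) = 1 > 0

ℤ_7 = {x ∈ ℚ_7 : v_7(x) ≥ 0} and ℤ_7^× = {x ∈ ℤ_7 : v_7(x) = 0}. Here v_7(273) = v_7(num) − v_7(den) = 1; compare against these criteria.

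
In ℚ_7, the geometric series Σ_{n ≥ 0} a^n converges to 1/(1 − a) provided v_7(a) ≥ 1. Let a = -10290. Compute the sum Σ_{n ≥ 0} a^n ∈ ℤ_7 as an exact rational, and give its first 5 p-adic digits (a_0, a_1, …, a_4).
Σ a^n = 1/(1 − a) = 1/10291;  first 5 digits = (1, 0, 0, 5, 2)

v_7(a) = 3 ≥ 1, so the series converges in ℤ_7 to 1/(1 − a) = 1/(1 − (-10290)) = 1/10291. Expand this rational in ℤ_7: compute digits iteratively via d_i = x_i mod 7, x_{i+1} = (x_i − d_i)/7. The first 5 digits are (1, 0, 0, 5, 2).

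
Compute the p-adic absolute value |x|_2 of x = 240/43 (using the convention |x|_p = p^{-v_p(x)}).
|240/43|_2 = 1/16

Step 1 — compute v_2(x) by factoring powers of 2 out of the numerator and denominator: v_2(240/43) = 4. Step 2 — apply |x|_p = p^{-v_p(x)} = 2^{-4} = 1/16.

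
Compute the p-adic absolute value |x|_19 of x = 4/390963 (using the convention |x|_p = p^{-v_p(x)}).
|4/390963|_19 = 130321

Step 1 — compute v_19(x) by factoring powers of 19 out of the numerator and denominator: v_19(4/390963) = -4. Step 2 — apply |x|_p = p^{-v_p(x)} = 19^{4} = 130321.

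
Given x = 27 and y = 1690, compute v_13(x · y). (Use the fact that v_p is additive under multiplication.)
v_13(45630) = 2

v_p(x) = 0 (factor: 27 = 13^0 · 27); v_p(y) = 2 (factor: 1690 = 13^2 · 10). Additivity: v_p(xy) = v_p(x) + v_p(y) = 0 + 2 = 2. (Direct check: xy = 45630 = 13^2 · (270).)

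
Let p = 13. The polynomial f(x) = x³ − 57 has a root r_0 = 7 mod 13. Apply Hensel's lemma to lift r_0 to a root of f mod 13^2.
r_1 = 20 (mod 169)

Hensel: r_{i+1} = r_i − f(r_i)/f′(r_i) mod 13^{i+2}, where f′(x) = 3x². Iterate:
  r_0 = 7 (mod 13)
  r_1 = 20 (mod 169)
Final: r = 20 with f(r) ≡ 0 mod 13^2.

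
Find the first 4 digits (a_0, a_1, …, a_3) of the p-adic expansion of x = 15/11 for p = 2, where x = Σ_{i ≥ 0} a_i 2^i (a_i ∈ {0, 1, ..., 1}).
(a_0, …, a_3) = (1, 0, 1, 1)

v_2(15/11) = 0 (numerator and denominator both coprime to 2), so x ∈ ℤ_2^×. Compute digits iteratively via a_i = x_i mod 2, x_{i+1} = (x_i − a_i)/2, with x_0 = x:
  x_0 = 15/11;  a_0 = 1;  x_1 = (x_0 − 1)/2 = 2/11
  x_1 = 2/11;  a_1 = 0;  x_2 = (x_1 − 0)/2 = 1/11
  x_2 = 1/11;  a_2 = 1;  x_3 = (x_2 − 1)/2 = -5/11
  x_3 = -5/11;  a_3 = 1;  x_4 = (x_3 − 1)/2 = -8/11
Digits: (1, 0, 1, 1).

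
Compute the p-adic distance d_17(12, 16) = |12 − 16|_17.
d_17(12, 16) = 1

Step 1 — x − y = 12 − 16 = -4. Step 2 — v_17(-4) = 0 (factor: -4 = −(17^0 · 4); the sign does not affect v_p). Step 3 — |x − y|_17 = 17^{0} = 1.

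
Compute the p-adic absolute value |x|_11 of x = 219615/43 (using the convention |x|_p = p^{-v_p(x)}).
|219615/43|_11 = 1/14641

Step 1 — compute v_11(x) by factoring powers of 11 out of the numerator and denominator: v_11(219615/43) = 4. Step 2 — apply |x|_p = p^{-v_p(x)} = 11^{-4} = 1/14641.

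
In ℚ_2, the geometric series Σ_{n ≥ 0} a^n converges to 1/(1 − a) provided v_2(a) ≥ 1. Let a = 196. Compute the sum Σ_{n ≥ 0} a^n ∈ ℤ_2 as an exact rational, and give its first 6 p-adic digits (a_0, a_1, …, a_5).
Σ a^n = 1/(1 − a) = -1/195;  first 6 digits = (1, 0, 1, 0, 1, 0)

v_2(a) = 2 ≥ 1, so the series converges in ℤ_2 to 1/(1 − a) = 1/(1 − 196) = -1/195. Expand this rational in ℤ_2: compute digits iteratively via d_i = x_i mod 2, x_{i+1} = (x_i − d_i)/2. The first 6 digits are (1, 0, 1, 0, 1, 0).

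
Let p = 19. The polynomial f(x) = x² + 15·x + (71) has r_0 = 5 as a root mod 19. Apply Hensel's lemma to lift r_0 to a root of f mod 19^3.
r_2 = 5933 (mod 6859)

Hensel: r_{i+1} = r_i − f(r_i)·(f′(r_i))^{-1} mod 19^{i+2}, f′(x) = 2x + 15. Iterate:
  r_0 = 5 (mod 19)
  r_1 = 157 (mod 361)
  r_2 = 5933 (mod 6859)
Final: r = 5933 satisfies f(r) ≡ 0 mod 19^3.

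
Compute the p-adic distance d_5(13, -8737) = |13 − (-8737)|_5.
d_5(13, -8737) = 1/625

Step 1 — x − y = 13 − (-8737) = 8750. Step 2 — v_5(8750) = 4 (factor: 8750 = (5^4 · 14); the sign does not affect v_p). Step 3 — |x − y|_5 = 5^{-4} = 1/625.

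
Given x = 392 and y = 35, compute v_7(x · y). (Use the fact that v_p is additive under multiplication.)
v_7(13720) = 3

v_p(x) = 2 (factor: 392 = 7^2 · 8); v_p(y) = 1 (factor: 35 = 7^1 · 5). Additivity: v_p(xy) = v_p(x) + v_p(y) = 2 + 1 = 3. (Direct check: xy = 13720 = 7^3 · (40).)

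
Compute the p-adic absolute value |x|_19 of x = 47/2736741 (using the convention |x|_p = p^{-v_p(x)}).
|47/2736741|_19 = 130321

Step 1 — compute v_19(x) by factoring powers of 19 out of the numerator and denominator: v_19(47/2736741) = -4. Step 2 — apply |x|_p = p^{-v_p(x)} = 19^{4} = 130321.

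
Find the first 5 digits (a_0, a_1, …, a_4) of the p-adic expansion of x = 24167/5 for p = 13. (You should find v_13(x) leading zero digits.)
(a_0, …, a_4) = (0, 0, 0, 10, 2)

v_13(24167/5) = 3, so a_0 = ... = a_2 = 0. Factor out: x = 13^3 · u with u = 11/5 a unit in ℤ_13. Expand u iteratively via a_{v+i} = u_i mod 13, u_{i+1} = (u_i − a_{v+i})/13:
  u_0 = 11/5;  a_3 = 10;  u_1 = (u_0 − 10)/13 = -3/5
  u_1 = -3/5;  a_4 = 2;  u_2 = (u_1 − 2)/13 = -1/5
Digits: (0, 0, 0, 10, 2).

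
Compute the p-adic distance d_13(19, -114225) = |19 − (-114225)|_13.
d_13(19, -114225) = 1/28561

Step 1 — x − y = 19 − (-114225) = 114244. Step 2 — v_13(114244) = 4 (factor: 114244 = (13^4 · 4); the sign does not affect v_p). Step 3 — |x − y|_13 = 13^{-4} = 1/28561.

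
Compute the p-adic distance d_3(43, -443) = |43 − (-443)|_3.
d_3(43, -443) = 1/243

Step 1 — x − y = 43 − (-443) = 486. Step 2 — v_3(486) = 5 (factor: 486 = (3^5 · 2); the sign does not affect v_p). Step 3 — |x − y|_3 = 3^{-5} = 1/243.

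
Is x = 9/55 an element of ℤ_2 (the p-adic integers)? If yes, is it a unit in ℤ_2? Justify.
x ∈ ℤ_2^× (unit); v_2(x) = 0

ℤ_2 = {x ∈ ℚ_2 : v_2(x) ≥ 0} and ℤ_2^× = {x ∈ ℤ_2 : v_2(x) = 0}. Here v_2(9/55) = v_2(num) − v_2(den) = 0; compare against these criteria.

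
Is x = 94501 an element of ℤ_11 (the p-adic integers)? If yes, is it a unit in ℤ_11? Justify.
x ∈ ℤ_11 but not a unit; v_11(x) = 3 > 0

ℤ_11 = {x ∈ ℚ_11 : v_11(x) ≥ 0} and ℤ_11^× = {x ∈ ℤ_11 : v_11(x) = 0}. Here v_11(94501) = v_11(num) − v_11(den) = 3; compare against these criteria.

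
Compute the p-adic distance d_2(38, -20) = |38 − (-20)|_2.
d_2(38, -20) = 1/2

Step 1 — x − y = 38 − (-20) = 58. Step 2 — v_2(58) = 1 (factor: 58 = (2^1 · 29); the sign does not affect v_p). Step 3 — |x − y|_2 = 2^{-1} = 1/2.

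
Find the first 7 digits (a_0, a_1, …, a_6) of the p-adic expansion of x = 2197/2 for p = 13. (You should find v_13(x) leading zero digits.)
(a_0, …, a_6) = (0, 0, 0, 7, 6, 6, 6)

v_13(2197/2) = 3, so a_0 = ... = a_2 = 0. Factor out: x = 13^3 · u with u = 1/2 a unit in ℤ_13. Expand u iteratively via a_{v+i} = u_i mod 13, u_{i+1} = (u_i − a_{v+i})/13:
  u_0 = 1/2;  a_3 = 7;  u_1 = (u_0 − 7)/13 = -1/2
  u_1 = -1/2;  a_4 = 6;  u_2 = (u_1 − 6)/13 = -1/2
  u_2 = -1/2;  a_5 = 6;  u_3 = (u_2 − 6)/13 = -1/2
  u_3 = -1/2;  a_6 = 6;  u_4 = (u_3 − 6)/13 = -1/2
Digits: (0, 0, 0, 7, 6, 6, 6).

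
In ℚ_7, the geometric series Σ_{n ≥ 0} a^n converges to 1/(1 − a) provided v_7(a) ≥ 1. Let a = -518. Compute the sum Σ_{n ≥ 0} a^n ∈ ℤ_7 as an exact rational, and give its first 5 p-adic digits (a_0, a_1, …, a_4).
Σ a^n = 1/(1 − a) = 1/519;  first 5 digits = (1, 3, 5, 2, 4)

v_7(a) = 1 ≥ 1, so the series converges in ℤ_7 to 1/(1 − a) = 1/(1 − (-518)) = 1/519. Expand this rational in ℤ_7: compute digits iteratively via d_i = x_i mod 7, x_{i+1} = (x_i − d_i)/7. The first 5 digits are (1, 3, 5, 2, 4).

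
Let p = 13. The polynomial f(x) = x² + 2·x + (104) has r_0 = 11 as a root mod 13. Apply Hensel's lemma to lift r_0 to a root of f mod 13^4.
r_3 = 14584 (mod 28561)

Hensel: r_{i+1} = r_i − f(r_i)·(f′(r_i))^{-1} mod 13^{i+2}, f′(x) = 2x + 2. Iterate:
  r_0 = 11 (mod 13)
  r_1 = 50 (mod 169)
  r_2 = 1402 (mod 2197)
  r_3 = 14584 (mod 28561)
Final: r = 14584 satisfies f(r) ≡ 0 mod 13^4.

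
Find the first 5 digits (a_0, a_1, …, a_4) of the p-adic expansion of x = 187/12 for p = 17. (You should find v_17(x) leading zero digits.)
(a_0, …, a_4) = (0, 8, 1, 7, 1)

v_17(187/12) = 1, so a_0 = ... = a_0 = 0. Factor out: x = 17^1 · u with u = 11/12 a unit in ℤ_17. Expand u iteratively via a_{v+i} = u_i mod 17, u_{i+1} = (u_i − a_{v+i})/17:
  u_0 = 11/12;  a_1 = 8;  u_1 = (u_0 − 8)/17 = -5/12
  u_1 = -5/12;  a_2 = 1;  u_2 = (u_1 − 1)/17 = -1/12
  u_2 = -1/12;  a_3 = 7;  u_3 = (u_2 − 7)/17 = -5/12
  u_3 = -5/12;  a_4 = 1;  u_4 = (u_3 − 1)/17 = -1/12
Digits: (0, 8, 1, 7, 1).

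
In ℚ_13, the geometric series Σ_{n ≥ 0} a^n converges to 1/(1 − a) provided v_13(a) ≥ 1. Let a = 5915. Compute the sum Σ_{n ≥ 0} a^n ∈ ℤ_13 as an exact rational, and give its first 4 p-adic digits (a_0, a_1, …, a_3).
Σ a^n = 1/(1 − a) = -1/5914;  first 4 digits = (1, 0, 9, 2)

v_13(a) = 2 ≥ 1, so the series converges in ℤ_13 to 1/(1 − a) = 1/(1 − 5915) = -1/5914. Expand this rational in ℤ_13: compute digits iteratively via d_i = x_i mod 13, x_{i+1} = (x_i − d_i)/13. The first 4 digits are (1, 0, 9, 2).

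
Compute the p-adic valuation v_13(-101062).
v_13(-101062) = 3

v_13(n) is the largest exponent k such that 13^k divides n. Factor out: -101062 = -13^3 · 46. (Sign doesn't affect v_p.) So v_13(-101062) = 3.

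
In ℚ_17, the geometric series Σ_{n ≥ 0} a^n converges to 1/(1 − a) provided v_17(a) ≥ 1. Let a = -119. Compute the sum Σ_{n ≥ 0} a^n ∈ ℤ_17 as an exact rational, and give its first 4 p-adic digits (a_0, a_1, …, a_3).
Σ a^n = 1/(1 − a) = 1/120;  first 4 digits = (1, 10, 14, 16)

v_17(a) = 1 ≥ 1, so the series converges in ℤ_17 to 1/(1 − a) = 1/(1 − (-119)) = 1/120. Expand this rational in ℤ_17: compute digits iteratively via d_i = x_i mod 17, x_{i+1} = (x_i − d_i)/17. The first 4 digits are (1, 10, 14, 16).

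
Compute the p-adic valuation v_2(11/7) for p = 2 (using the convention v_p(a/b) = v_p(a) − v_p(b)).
v_2(11/7) = 0

Factor powers of 2 from the numerator and denominator of the reduced fraction: 11 = 2^0 · 11 and 7 = 2^0 · 7. Apply v_p(a/b) = v_p(a) − v_p(b): v_2(11/7) = 0 − 0 = 0.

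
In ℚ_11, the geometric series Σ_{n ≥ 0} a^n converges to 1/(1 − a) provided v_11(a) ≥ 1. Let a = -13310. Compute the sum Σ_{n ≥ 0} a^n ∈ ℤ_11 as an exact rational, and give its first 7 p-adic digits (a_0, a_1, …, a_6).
Σ a^n = 1/(1 − a) = 1/13311;  first 7 digits = (1, 0, 0, 1, 10, 10, 0)

v_11(a) = 3 ≥ 1, so the series converges in ℤ_11 to 1/(1 − a) = 1/(1 − (-13310)) = 1/13311. Expand this rational in ℤ_11: compute digits iteratively via d_i = x_i mod 11, x_{i+1} = (x_i − d_i)/11. The first 7 digits are (1, 0, 0, 1, 10, 10, 0).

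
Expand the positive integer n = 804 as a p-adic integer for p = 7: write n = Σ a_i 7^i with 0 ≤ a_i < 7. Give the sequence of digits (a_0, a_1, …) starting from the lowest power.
(a_0, a_1, …) = (6, 2, 2, 2)

Repeated division by 7 gives the digits low-to-high: 804 = 6 + 2·7^1 + 2·7^2 + 2·7^3. Digit sequence: (6, 2, 2, 2).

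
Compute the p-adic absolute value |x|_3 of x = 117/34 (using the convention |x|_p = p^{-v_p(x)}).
|117/34|_3 = 1/9

Step 1 — compute v_3(x) by factoring powers of 3 out of the numerator and denominator: v_3(117/34) = 2. Step 2 — apply |x|_p = p^{-v_p(x)} = 3^{-2} = 1/9.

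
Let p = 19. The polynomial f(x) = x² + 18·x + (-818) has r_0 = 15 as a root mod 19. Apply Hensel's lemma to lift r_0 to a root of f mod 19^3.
r_2 = 3188 (mod 6859)

Hensel: r_{i+1} = r_i − f(r_i)·(f′(r_i))^{-1} mod 19^{i+2}, f′(x) = 2x + 18. Iterate:
  r_0 = 15 (mod 19)
  r_1 = 300 (mod 361)
  r_2 = 3188 (mod 6859)
Final: r = 3188 satisfies f(r) ≡ 0 mod 19^3.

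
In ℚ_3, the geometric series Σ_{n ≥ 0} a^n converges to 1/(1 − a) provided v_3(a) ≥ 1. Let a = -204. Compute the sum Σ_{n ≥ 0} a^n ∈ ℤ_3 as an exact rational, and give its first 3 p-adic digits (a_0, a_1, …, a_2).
Σ a^n = 1/(1 − a) = 1/205;  first 3 digits = (1, 1, 2)

v_3(a) = 1 ≥ 1, so the series converges in ℤ_3 to 1/(1 − a) = 1/(1 − (-204)) = 1/205. Expand this rational in ℤ_3: compute digits iteratively via d_i = x_i mod 3, x_{i+1} = (x_i − d_i)/3. The first 3 digits are (1, 1, 2).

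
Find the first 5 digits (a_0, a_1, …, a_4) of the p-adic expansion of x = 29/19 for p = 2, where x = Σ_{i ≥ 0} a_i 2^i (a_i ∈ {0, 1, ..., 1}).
(a_0, …, a_4) = (1, 1, 1, 1, 0)

v_2(29/19) = 0 (numerator and denominator both coprime to 2), so x ∈ ℤ_2^×. Compute digits iteratively via a_i = x_i mod 2, x_{i+1} = (x_i − a_i)/2, with x_0 = x:
  x_0 = 29/19;  a_0 = 1;  x_1 = (x_0 − 1)/2 = 5/19
  x_1 = 5/19;  a_1 = 1;  x_2 = (x_1 − 1)/2 = -7/19
  x_2 = -7/19;  a_2 = 1;  x_3 = (x_2 − 1)/2 = -13/19
  x_3 = -13/19;  a_3 = 1;  x_4 = (x_3 − 1)/2 = -16/19
  x_4 = -16/19;  a_4 = 0;  x_5 = (x_4 − 0)/2 = -8/19
Digits: (1, 1, 1, 1, 0).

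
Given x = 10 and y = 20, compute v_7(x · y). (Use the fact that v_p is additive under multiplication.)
v_7(200) = 0

v_p(x) = 0 (factor: 10 = 7^0 · 10); v_p(y) = 0 (factor: 20 = 7^0 · 20). Additivity: v_p(xy) = v_p(x) + v_p(y) = 0 + 0 = 0. (Direct check: xy = 200 = 7^0 · (200).)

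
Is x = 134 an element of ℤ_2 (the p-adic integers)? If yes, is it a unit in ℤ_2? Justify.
x ∈ ℤ_2 but not a unit; v_2(x) = 1 > 0

ℤ_2 = {x ∈ ℚ_2 : v_2(x) ≥ 0} and ℤ_2^× = {x ∈ ℤ_2 : v_2(x) = 0}. Here v_2(134) = v_2(num) − v_2(den) = 1; compare against these criteria.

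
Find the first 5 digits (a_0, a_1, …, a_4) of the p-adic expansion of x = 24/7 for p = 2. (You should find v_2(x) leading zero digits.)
(a_0, …, a_4) = (0, 0, 0, 1, 0)

v_2(24/7) = 3, so a_0 = ... = a_2 = 0. Factor out: x = 2^3 · u with u = 3/7 a unit in ℤ_2. Expand u iteratively via a_{v+i} = u_i mod 2, u_{i+1} = (u_i − a_{v+i})/2:
  u_0 = 3/7;  a_3 = 1;  u_1 = (u_0 − 1)/2 = -2/7
  u_1 = -2/7;  a_4 = 0;  u_2 = (u_1 − 0)/2 = -1/7
Digits: (0, 0, 0, 1, 0).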